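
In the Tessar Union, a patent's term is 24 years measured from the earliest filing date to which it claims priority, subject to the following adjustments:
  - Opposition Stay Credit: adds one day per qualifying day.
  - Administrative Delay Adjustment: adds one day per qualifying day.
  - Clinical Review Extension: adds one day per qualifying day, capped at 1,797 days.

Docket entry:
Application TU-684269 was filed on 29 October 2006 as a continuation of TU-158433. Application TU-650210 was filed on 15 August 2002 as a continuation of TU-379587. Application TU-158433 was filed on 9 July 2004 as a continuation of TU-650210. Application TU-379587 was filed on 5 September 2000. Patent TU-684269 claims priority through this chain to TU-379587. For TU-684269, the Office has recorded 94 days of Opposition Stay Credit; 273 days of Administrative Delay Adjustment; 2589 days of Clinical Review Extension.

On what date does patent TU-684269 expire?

Earliest priority filing: 5 September 2000.
Base term: 5 September 2000 + 24 years → 5 September 2024.
Opposition Stay Credit: +94 days → 8 December 2024.
Administrative Delay Adjustment: +273 days → 7 September 2025.
Clinical Review Extension: 2589 days claimed exceeds the 1797-day cap, so +1797 days → 9 August 2030.

2030-08-09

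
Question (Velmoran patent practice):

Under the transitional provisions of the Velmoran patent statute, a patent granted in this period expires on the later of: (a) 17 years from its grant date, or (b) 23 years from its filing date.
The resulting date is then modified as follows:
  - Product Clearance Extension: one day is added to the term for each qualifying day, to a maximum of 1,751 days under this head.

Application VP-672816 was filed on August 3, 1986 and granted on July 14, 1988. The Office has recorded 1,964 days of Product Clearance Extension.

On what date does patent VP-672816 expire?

(a) grant + 17 years → 14 July 2005.
(b) filing + 23 years → 3 August 2009.
Later of the two: 3 August 2009.
Product Clearance Extension: 1964 days claimed exceeds the 1751-day cap, so +1751 days → 20 May 2014.

May 20, 2014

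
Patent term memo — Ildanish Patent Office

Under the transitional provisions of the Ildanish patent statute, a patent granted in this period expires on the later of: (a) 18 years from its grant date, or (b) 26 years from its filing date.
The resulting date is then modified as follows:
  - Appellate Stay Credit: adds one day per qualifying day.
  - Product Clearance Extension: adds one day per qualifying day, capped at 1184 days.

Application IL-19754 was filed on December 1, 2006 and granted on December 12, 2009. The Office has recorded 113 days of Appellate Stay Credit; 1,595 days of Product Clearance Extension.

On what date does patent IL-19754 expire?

2036-06-20

(a) grant + 18 years → 12 December 2027.
(b) filing + 26 years → 1 December 2032.
Later of the two: 1 December 2032.
Appellate Stay Credit: +113 days → 24 March 2033.
Product Clearance Extension: 1595 days claimed exceeds the 1184-day cap, so +1184 days → 20 June 2036.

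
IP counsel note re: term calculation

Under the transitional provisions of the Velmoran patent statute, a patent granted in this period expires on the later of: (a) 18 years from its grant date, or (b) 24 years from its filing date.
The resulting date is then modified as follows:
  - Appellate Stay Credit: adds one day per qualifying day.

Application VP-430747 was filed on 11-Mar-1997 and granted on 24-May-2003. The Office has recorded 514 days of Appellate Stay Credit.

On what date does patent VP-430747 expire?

October 20, 2022

(a) grant + 18 years → 24 May 2021.
(b) filing + 24 years → 11 March 2021.
Later of the two: 24 May 2021.
Appellate Stay Credit: +514 days → 20 October 2022.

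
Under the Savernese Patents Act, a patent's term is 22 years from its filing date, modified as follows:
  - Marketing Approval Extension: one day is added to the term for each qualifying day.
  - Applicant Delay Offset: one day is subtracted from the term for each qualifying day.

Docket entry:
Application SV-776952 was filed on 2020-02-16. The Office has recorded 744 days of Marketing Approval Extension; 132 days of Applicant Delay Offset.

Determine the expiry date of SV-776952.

October 21, 2043

Base term: filing date + 22 years → 16 February 2042.
Marketing Approval Extension: +744 days → 1 March 2044.
Applicant Delay Offset: −132 days → 21 October 2043.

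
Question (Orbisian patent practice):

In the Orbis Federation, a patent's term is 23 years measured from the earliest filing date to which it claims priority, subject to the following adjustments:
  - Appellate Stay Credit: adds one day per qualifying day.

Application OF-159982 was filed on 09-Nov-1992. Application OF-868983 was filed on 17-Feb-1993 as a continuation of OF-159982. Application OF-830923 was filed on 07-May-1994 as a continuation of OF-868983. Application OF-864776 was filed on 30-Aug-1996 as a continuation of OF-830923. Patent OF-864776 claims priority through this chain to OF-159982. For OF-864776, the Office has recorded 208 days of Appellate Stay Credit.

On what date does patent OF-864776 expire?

Earliest priority filing: 9 November 1992.
Base term: 9 November 1992 + 23 years → 9 November 2015.
Appellate Stay Credit: +208 days → 4 June 2016.

June 4, 2016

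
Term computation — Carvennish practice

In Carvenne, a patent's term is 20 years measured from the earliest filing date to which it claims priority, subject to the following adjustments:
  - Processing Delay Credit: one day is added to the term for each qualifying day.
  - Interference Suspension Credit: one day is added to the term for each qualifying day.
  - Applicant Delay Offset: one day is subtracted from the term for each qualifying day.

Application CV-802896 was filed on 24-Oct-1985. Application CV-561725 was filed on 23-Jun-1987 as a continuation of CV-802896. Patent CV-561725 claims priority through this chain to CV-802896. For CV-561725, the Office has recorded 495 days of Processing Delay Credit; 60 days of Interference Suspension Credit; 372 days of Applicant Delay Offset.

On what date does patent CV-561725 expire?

April 25, 2006

Earliest priority filing: 24 October 1985.
Base term: 24 October 1985 + 20 years → 24 October 2005.
Processing Delay Credit: +495 days → 3 March 2007.
Interference Suspension Credit: +60 days → 2 May 2007.
Applicant Delay Offset: −372 days → 25 April 2006.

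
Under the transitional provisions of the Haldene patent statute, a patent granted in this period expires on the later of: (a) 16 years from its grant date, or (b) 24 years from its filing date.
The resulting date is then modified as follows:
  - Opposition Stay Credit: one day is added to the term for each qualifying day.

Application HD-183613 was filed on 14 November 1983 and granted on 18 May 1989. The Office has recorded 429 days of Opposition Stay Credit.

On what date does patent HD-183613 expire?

(a) grant + 16 years → 18 May 2005.
(b) filing + 24 years → 14 November 2007.
Later of the two: 14 November 2007.
Opposition Stay Credit: +429 days → 16 January 2009.

January 16, 2009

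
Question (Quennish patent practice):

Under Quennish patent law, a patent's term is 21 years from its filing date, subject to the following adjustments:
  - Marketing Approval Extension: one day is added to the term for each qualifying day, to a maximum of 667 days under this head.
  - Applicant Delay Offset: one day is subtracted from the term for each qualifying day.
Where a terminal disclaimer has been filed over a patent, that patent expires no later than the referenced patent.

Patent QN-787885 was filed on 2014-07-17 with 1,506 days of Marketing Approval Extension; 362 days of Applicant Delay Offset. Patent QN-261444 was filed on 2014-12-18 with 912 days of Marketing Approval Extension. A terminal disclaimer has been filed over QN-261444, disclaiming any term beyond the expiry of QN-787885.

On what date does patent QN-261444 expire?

2036-05-17

Natural term of QN-261444:
  Base: filing + 21 years → 18 December 2035.
  Marketing Approval Extension: 912 days claimed exceeds the 667-day cap, so +667 days → 15 October 2037.
Expiry of referenced patent QN-787885:
  Base: filing + 21 years → 17 July 2035.
  Marketing Approval Extension: 1506 days claimed exceeds the 667-day cap, so +667 days → 14 May 2037.
  Applicant Delay Offset: −362 days → 17 May 2036.
Terminal disclaimer: QN-261444 expires on the earlier of 15 October 2037 and 17 May 2036.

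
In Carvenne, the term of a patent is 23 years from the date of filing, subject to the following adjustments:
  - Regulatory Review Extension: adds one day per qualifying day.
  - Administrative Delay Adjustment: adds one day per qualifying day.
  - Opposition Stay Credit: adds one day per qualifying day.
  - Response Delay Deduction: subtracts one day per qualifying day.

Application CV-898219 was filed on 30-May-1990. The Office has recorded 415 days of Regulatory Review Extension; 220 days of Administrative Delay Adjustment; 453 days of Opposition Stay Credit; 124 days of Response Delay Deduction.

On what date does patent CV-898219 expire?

2016-01-19

Base term: filing date + 23 years → 30 May 2013.
Regulatory Review Extension: +415 days → 19 July 2014.
Administrative Delay Adjustment: +220 days → 24 February 2015.
Opposition Stay Credit: +453 days → 22 May 2016.
Response Delay Deduction: −124 days → 19 January 2016.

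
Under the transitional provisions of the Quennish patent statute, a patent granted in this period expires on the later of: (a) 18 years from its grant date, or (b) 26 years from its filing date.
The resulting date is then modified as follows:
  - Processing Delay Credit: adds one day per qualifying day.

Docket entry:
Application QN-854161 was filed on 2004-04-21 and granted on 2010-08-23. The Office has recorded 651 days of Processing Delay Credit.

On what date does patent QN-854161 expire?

(a) grant + 18 years → 23 August 2028.
(b) filing + 26 years → 21 April 2030.
Later of the two: 21 April 2030.
Processing Delay Credit: +651 days → 1 February 2032.

2032-02-01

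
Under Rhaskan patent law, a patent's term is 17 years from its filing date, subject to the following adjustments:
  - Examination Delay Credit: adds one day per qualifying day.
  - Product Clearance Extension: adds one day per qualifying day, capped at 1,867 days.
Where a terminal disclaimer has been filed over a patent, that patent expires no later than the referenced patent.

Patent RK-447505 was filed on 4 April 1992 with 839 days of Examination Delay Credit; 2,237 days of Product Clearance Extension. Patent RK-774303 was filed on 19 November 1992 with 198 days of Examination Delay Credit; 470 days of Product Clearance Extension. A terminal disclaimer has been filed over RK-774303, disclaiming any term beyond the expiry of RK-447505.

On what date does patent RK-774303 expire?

Natural term of RK-774303:
  Base: filing + 17 years → 19 November 2009.
  Examination Delay Credit: +198 days → 5 June 2010.
  Product Clearance Extension: 470 days (within the 1867-day cap) → +470 days → 18 September 2011.
Expiry of referenced patent RK-447505:
  Base: filing + 17 years → 4 April 2009.
  Examination Delay Credit: +839 days → 22 July 2011.
  Product Clearance Extension: 2237 days claimed exceeds the 1867-day cap, so +1867 days → 31 August 2016.
Terminal disclaimer: RK-774303 expires on the earlier of 18 September 2011 and 31 August 2016.

September 18, 2011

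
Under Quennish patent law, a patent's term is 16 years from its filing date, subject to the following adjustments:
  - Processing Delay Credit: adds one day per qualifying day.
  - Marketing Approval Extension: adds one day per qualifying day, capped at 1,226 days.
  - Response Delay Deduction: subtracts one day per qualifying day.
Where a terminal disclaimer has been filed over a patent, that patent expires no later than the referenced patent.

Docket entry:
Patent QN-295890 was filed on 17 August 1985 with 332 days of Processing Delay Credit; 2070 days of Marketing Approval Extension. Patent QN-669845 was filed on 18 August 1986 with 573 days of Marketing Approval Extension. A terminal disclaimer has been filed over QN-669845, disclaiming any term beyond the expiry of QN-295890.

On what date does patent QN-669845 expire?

Natural term of QN-669845:
  Base: filing + 16 years → 18 August 2002.
  Marketing Approval Extension: 573 days (within the 1226-day cap) → +573 days → 13 March 2004.
Expiry of referenced patent QN-295890:
  Base: filing + 16 years → 17 August 2001.
  Processing Delay Credit: +332 days → 15 July 2002.
  Marketing Approval Extension: 2070 days claimed exceeds the 1226-day cap, so +1226 days → 22 November 2005.
Terminal disclaimer: QN-669845 expires on the earlier of 13 March 2004 and 22 November 2005.

March 13, 2004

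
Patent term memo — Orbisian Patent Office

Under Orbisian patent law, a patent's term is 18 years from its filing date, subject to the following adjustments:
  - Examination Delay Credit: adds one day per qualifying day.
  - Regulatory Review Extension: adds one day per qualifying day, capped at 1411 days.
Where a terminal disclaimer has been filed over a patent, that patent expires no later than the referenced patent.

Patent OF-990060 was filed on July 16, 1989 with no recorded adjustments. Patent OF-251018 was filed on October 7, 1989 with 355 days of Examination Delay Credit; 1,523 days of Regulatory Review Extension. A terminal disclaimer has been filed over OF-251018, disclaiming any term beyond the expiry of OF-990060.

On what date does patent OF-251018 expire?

2007-07-16

Natural term of OF-251018:
  Base: filing + 18 years → 7 October 2007.
  Examination Delay Credit: +355 days → 26 September 2008.
  Regulatory Review Extension: 1523 days claimed exceeds the 1411-day cap, so +1411 days → 7 August 2012.
Expiry of referenced patent OF-990060:
  Base: filing + 18 years → 16 July 2007.
Terminal disclaimer: OF-251018 expires on the earlier of 7 August 2012 and 16 July 2007.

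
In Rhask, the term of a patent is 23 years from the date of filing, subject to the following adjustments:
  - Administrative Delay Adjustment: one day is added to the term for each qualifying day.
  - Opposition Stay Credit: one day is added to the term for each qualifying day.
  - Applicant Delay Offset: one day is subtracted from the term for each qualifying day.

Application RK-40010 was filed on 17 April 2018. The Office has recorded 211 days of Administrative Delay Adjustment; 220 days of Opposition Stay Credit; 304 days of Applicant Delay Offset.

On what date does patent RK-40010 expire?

2041-08-22

Base term: filing date + 23 years → 17 April 2041.
Administrative Delay Adjustment: +211 days → 14 November 2041.
Opposition Stay Credit: +220 days → 22 June 2042.
Applicant Delay Offset: −304 days → 22 August 2041.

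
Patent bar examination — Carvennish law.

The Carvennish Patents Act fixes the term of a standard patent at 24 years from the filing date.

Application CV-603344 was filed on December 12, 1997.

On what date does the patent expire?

Filing date + 24 years → 12 December 2021.

December 12, 2021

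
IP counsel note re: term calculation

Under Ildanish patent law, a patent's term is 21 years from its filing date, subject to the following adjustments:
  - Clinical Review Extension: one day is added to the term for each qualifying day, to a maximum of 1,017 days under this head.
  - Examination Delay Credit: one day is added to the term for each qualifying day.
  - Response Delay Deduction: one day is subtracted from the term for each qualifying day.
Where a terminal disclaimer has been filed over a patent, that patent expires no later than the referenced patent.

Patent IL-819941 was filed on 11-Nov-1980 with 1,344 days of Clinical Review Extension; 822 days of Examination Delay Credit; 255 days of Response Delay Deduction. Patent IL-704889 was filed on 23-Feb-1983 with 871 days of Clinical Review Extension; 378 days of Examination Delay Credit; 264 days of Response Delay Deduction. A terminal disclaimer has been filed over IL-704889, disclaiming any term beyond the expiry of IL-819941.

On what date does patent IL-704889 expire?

Natural term of IL-704889:
  Base: filing + 21 years → 23 February 2004.
  Clinical Review Extension: 871 days (within the 1017-day cap) → +871 days → 13 July 2006.
  Examination Delay Credit: +378 days → 26 July 2007.
  Response Delay Deduction: −264 days → 4 November 2006.
Expiry of referenced patent IL-819941:
  Base: filing + 21 years → 11 November 2001.
  Clinical Review Extension: 1344 days claimed exceeds the 1017-day cap, so +1017 days → 24 August 2004.
  Examination Delay Credit: +822 days → 24 November 2006.
  Response Delay Deduction: −255 days → 14 March 2006.
Terminal disclaimer: IL-704889 expires on the earlier of 4 November 2006 and 14 March 2006.

2006-03-14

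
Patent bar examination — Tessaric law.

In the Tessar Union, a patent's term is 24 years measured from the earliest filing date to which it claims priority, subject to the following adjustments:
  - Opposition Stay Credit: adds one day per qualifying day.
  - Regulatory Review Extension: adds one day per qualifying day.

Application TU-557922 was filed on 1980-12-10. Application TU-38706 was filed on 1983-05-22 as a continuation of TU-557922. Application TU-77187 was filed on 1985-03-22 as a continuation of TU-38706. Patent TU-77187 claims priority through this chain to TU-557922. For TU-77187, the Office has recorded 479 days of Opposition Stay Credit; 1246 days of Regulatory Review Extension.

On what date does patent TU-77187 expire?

2009-08-31

Earliest priority filing: 10 December 1980.
Base term: 10 December 1980 + 24 years → 10 December 2004.
Opposition Stay Credit: +479 days → 3 April 2006.
Regulatory Review Extension: +1246 days → 31 August 2009.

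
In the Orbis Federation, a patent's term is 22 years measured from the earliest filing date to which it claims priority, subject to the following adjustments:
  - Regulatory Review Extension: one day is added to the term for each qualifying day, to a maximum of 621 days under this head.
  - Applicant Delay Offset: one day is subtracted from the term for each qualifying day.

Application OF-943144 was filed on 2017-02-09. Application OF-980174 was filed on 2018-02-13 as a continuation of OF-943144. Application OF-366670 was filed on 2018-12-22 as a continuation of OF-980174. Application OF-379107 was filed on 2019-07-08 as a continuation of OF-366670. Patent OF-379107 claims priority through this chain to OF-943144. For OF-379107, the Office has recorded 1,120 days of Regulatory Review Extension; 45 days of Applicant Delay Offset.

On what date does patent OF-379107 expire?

Earliest priority filing: 9 February 2017.
Base term: 9 February 2017 + 22 years → 9 February 2039.
Regulatory Review Extension: 1120 days claimed exceeds the 621-day cap, so +621 days → 22 October 2040.
Applicant Delay Offset: −45 days → 7 September 2040.

September 7, 2040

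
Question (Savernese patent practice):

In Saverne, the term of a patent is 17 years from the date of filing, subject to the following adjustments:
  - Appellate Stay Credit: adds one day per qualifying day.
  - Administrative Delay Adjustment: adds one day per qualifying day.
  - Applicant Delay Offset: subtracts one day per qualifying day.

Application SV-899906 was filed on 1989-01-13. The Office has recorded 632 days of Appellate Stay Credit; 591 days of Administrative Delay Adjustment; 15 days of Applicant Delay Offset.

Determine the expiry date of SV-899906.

Base term: filing date + 17 years → 13 January 2006.
Appellate Stay Credit: +632 days → 7 October 2007.
Administrative Delay Adjustment: +591 days → 20 May 2009.
Applicant Delay Offset: −15 days → 5 May 2009.

2009-05-05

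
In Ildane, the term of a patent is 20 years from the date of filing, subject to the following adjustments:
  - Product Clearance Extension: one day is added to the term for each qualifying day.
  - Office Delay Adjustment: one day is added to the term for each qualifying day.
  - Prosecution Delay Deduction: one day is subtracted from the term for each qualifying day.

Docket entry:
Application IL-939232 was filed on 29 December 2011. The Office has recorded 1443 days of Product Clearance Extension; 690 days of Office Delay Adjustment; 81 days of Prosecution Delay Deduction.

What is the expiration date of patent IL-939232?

Base term: filing date + 20 years → 29 December 2031.
Product Clearance Extension: +1443 days → 11 December 2035.
Office Delay Adjustment: +690 days → 31 October 2037.
Prosecution Delay Deduction: −81 days → 11 August 2037.

2037-08-11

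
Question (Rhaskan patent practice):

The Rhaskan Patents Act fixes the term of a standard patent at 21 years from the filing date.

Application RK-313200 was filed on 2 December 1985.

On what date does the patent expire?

Filing date + 21 years → 2 December 2006.

2006-12-02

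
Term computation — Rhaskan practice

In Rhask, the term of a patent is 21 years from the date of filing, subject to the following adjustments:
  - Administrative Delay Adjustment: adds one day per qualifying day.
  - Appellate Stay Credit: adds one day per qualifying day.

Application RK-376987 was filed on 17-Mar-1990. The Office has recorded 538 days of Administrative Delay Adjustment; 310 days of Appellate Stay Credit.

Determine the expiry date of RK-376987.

Base term: filing date + 21 years → 17 March 2011.
Administrative Delay Adjustment: +538 days → 5 September 2012.
Appellate Stay Credit: +310 days → 12 July 2013.

July 12, 2013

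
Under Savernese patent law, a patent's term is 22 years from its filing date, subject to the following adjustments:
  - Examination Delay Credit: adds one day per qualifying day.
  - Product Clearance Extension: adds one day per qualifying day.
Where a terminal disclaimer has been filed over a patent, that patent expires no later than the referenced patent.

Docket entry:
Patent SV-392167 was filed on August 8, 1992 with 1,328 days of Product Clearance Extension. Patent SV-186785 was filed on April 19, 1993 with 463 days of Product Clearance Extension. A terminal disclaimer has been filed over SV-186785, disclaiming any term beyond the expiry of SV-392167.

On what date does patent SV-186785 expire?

2016-07-25

Natural term of SV-186785:
  Base: filing + 22 years → 19 April 2015.
  Product Clearance Extension: +463 days → 25 July 2016.
Expiry of referenced patent SV-392167:
  Base: filing + 22 years → 8 August 2014.
  Product Clearance Extension: +1328 days → 28 March 2018.
Terminal disclaimer: SV-186785 expires on the earlier of 25 July 2016 and 28 March 2018.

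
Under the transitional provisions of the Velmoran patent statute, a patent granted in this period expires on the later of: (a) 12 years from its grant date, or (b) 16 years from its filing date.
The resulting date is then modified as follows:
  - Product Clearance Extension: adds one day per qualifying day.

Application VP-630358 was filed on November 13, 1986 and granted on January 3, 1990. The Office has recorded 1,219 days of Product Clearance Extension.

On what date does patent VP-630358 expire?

2006-03-16

(a) grant + 12 years → 3 January 2002.
(b) filing + 16 years → 13 November 2002.
Later of the two: 13 November 2002.
Product Clearance Extension: +1219 days → 16 March 2006.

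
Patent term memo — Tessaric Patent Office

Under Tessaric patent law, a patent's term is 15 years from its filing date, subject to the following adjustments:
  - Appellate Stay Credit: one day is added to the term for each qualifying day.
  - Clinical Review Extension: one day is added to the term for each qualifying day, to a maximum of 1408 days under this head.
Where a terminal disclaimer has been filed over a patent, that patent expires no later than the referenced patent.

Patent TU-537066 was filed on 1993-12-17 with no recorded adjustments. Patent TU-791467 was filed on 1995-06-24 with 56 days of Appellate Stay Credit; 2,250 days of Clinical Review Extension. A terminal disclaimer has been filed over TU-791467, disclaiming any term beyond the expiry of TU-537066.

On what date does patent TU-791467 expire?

Natural term of TU-791467:
  Base: filing + 15 years → 24 June 2010.
  Appellate Stay Credit: +56 days → 19 August 2010.
  Clinical Review Extension: 2250 days claimed exceeds the 1408-day cap, so +1408 days → 27 June 2014.
Expiry of referenced patent TU-537066:
  Base: filing + 15 years → 17 December 2008.
Terminal disclaimer: TU-791467 expires on the earlier of 27 June 2014 and 17 December 2008.

December 17, 2008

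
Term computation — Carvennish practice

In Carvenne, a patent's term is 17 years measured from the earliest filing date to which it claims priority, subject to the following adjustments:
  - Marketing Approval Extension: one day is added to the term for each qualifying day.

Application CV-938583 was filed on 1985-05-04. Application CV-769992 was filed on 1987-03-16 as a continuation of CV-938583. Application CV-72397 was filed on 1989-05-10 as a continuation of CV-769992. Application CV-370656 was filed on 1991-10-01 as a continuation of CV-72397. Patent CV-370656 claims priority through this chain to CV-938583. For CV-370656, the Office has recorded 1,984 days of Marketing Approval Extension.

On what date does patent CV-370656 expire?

2007-10-09

Earliest priority filing: 4 May 1985.
Base term: 4 May 1985 + 17 years → 4 May 2002.
Marketing Approval Extension: +1984 days → 9 October 2007.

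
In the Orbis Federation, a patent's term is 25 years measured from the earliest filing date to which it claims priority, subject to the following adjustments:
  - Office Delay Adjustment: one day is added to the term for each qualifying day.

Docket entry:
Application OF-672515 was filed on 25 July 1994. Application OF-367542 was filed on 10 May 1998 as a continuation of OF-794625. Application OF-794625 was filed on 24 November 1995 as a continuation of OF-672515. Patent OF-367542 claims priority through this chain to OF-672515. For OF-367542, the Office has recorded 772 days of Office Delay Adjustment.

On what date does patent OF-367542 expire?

Earliest priority filing: 25 July 1994.
Base term: 25 July 1994 + 25 years → 25 July 2019.
Office Delay Adjustment: +772 days → 4 September 2021.

September 4, 2021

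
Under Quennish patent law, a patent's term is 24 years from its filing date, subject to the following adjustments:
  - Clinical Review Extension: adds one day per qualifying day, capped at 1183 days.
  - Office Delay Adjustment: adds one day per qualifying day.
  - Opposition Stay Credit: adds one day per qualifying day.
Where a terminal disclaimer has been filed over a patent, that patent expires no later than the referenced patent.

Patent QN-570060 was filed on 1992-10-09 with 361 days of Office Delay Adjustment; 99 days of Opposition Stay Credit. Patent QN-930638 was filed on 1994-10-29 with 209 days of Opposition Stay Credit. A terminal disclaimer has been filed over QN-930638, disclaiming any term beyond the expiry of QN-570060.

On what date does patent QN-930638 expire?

January 12, 2018

Natural term of QN-930638:
  Base: filing + 24 years → 29 October 2018.
  Opposition Stay Credit: +209 days → 26 May 2019.
Expiry of referenced patent QN-570060:
  Base: filing + 24 years → 9 October 2016.
  Office Delay Adjustment: +361 days → 5 October 2017.
  Opposition Stay Credit: +99 days → 12 January 2018.
Terminal disclaimer: QN-930638 expires on the earlier of 26 May 2019 and 12 January 2018.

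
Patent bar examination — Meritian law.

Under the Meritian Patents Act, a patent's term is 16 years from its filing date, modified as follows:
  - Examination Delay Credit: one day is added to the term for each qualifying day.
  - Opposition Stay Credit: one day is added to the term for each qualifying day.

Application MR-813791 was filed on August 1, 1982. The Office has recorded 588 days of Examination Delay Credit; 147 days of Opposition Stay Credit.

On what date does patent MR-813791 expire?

August 5, 2000

Base term: filing date + 16 years → 1 August 1998.
Examination Delay Credit: +588 days → 11 March 2000.
Opposition Stay Credit: +147 days → 5 August 2000.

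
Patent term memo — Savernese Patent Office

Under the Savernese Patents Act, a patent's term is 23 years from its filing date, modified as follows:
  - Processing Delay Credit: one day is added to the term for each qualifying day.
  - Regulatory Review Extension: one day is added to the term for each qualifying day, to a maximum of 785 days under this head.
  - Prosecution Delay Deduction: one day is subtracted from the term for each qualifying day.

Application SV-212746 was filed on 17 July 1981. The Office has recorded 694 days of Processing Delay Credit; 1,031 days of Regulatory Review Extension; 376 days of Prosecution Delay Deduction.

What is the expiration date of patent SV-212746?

July 25, 2007

Base term: filing date + 23 years → 17 July 2004.
Processing Delay Credit: +694 days → 11 June 2006.
Regulatory Review Extension: 1031 days claimed exceeds the 785-day cap, so +785 days → 4 August 2008.
Prosecution Delay Deduction: −376 days → 25 July 2007.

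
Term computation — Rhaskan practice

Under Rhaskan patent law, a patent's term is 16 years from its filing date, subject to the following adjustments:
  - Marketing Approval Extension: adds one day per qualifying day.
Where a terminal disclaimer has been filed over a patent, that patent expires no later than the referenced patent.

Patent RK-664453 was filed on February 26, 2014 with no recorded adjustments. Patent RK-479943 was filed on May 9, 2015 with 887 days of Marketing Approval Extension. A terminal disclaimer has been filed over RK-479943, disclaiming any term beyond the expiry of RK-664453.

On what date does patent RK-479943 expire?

February 26, 2030

Natural term of RK-479943:
  Base: filing + 16 years → 9 May 2031.
  Marketing Approval Extension: +887 days → 12 October 2033.
Expiry of referenced patent RK-664453:
  Base: filing + 16 years → 26 February 2030.
Terminal disclaimer: RK-479943 expires on the earlier of 12 October 2033 and 26 February 2030.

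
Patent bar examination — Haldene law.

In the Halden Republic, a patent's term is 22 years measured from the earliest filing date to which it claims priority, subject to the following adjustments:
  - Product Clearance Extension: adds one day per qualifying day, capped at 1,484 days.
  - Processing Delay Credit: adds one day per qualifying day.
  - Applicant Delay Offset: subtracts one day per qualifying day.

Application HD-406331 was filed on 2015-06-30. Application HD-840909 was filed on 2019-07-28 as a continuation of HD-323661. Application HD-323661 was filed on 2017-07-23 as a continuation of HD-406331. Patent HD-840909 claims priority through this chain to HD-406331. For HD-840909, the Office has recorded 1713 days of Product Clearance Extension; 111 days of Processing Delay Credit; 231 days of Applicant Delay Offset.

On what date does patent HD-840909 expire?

March 25, 2041

Earliest priority filing: 30 June 2015.
Base term: 30 June 2015 + 22 years → 30 June 2037.
Product Clearance Extension: 1713 days claimed exceeds the 1484-day cap, so +1484 days → 23 July 2041.
Processing Delay Credit: +111 days → 11 November 2041.
Applicant Delay Offset: −231 days → 25 March 2041.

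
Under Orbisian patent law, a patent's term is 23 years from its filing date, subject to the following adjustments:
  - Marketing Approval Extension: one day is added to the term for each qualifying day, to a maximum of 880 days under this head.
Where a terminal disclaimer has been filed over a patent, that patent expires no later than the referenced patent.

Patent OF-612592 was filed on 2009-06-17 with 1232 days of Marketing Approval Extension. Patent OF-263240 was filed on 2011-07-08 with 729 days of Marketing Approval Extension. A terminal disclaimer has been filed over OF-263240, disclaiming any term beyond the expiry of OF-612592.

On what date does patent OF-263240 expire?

Natural term of OF-263240:
  Base: filing + 23 years → 8 July 2034.
  Marketing Approval Extension: 729 days (within the 880-day cap) → +729 days → 6 July 2036.
Expiry of referenced patent OF-612592:
  Base: filing + 23 years → 17 June 2032.
  Marketing Approval Extension: 1232 days claimed exceeds the 880-day cap, so +880 days → 14 November 2034.
Terminal disclaimer: OF-263240 expires on the earlier of 6 July 2036 and 14 November 2034.

2034-11-14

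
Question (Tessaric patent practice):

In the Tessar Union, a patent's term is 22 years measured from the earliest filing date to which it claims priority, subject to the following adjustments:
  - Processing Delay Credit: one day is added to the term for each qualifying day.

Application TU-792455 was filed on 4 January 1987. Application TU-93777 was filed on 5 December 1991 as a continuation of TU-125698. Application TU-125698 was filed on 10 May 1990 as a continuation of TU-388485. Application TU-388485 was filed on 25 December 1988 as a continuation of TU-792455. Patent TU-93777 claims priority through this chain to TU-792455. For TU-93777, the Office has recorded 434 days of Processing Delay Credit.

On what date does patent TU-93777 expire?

March 14, 2010

Earliest priority filing: 4 January 1987.
Base term: 4 January 1987 + 22 years → 4 January 2009.
Processing Delay Credit: +434 days → 14 March 2010.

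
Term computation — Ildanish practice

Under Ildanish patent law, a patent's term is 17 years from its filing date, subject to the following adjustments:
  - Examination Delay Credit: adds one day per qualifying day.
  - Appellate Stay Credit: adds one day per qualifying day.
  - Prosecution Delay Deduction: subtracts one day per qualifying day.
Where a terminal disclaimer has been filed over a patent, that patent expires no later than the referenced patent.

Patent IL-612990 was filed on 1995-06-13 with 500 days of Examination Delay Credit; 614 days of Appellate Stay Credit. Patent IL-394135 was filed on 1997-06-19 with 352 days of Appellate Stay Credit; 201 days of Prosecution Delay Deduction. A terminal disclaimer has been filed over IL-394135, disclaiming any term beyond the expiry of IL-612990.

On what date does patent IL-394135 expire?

2014-11-17

Natural term of IL-394135:
  Base: filing + 17 years → 19 June 2014.
  Appellate Stay Credit: +352 days → 6 June 2015.
  Prosecution Delay Deduction: −201 days → 17 November 2014.
Expiry of referenced patent IL-612990:
  Base: filing + 17 years → 13 June 2012.
  Examination Delay Credit: +500 days → 26 October 2013.
  Appellate Stay Credit: +614 days → 2 July 2015.
Terminal disclaimer: IL-394135 expires on the earlier of 17 November 2014 and 2 July 2015.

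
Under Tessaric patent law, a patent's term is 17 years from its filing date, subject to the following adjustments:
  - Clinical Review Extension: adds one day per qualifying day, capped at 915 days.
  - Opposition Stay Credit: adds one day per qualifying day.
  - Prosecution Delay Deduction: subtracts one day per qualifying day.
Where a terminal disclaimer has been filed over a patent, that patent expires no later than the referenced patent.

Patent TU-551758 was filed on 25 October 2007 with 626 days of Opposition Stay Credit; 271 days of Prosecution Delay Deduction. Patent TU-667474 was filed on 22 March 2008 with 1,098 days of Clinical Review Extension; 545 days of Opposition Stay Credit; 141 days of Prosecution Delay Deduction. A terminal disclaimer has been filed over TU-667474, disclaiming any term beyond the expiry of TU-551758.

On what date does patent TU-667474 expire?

2025-10-15

Natural term of TU-667474:
  Base: filing + 17 years → 22 March 2025.
  Clinical Review Extension: 1098 days claimed exceeds the 915-day cap, so +915 days → 23 September 2027.
  Opposition Stay Credit: +545 days → 21 March 2029.
  Prosecution Delay Deduction: −141 days → 31 October 2028.
Expiry of referenced patent TU-551758:
  Base: filing + 17 years → 25 October 2024.
  Opposition Stay Credit: +626 days → 13 July 2026.
  Prosecution Delay Deduction: −271 days → 15 October 2025.
Terminal disclaimer: TU-667474 expires on the earlier of 31 October 2028 and 15 October 2025.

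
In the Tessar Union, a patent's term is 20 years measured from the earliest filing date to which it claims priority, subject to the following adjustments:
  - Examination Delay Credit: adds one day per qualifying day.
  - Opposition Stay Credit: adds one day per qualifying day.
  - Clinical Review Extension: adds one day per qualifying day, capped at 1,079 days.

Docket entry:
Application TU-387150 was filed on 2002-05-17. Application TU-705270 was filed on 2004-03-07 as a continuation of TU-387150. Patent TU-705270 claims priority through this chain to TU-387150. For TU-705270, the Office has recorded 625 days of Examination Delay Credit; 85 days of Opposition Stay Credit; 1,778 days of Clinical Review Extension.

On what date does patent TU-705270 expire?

2027-04-10

Earliest priority filing: 17 May 2002.
Base term: 17 May 2002 + 20 years → 17 May 2022.
Examination Delay Credit: +625 days → 1 February 2024.
Opposition Stay Credit: +85 days → 26 April 2024.
Clinical Review Extension: 1778 days claimed exceeds the 1079-day cap, so +1079 days → 10 April 2027.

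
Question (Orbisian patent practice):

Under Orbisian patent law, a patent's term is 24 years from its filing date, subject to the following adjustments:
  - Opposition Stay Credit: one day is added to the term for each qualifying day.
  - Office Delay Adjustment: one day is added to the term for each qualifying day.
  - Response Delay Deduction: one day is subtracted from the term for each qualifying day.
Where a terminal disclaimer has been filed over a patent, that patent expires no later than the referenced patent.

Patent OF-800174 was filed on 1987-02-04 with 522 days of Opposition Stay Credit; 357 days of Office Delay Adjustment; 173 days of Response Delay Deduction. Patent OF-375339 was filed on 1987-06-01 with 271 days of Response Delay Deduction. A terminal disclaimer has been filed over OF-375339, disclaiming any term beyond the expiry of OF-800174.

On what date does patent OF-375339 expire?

2010-09-03

Natural term of OF-375339:
  Base: filing + 24 years → 1 June 2011.
  Response Delay Deduction: −271 days → 3 September 2010.
Expiry of referenced patent OF-800174:
  Base: filing + 24 years → 4 February 2011.
  Opposition Stay Credit: +522 days → 10 July 2012.
  Office Delay Adjustment: +357 days → 2 July 2013.
  Response Delay Deduction: −173 days → 10 January 2013.
Terminal disclaimer: OF-375339 expires on the earlier of 3 September 2010 and 10 January 2013.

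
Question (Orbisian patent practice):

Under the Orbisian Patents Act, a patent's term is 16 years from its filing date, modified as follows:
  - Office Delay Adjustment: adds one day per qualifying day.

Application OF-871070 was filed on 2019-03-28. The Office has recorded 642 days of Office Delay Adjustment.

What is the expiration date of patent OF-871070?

Base term: filing date + 16 years → 28 March 2035.
Office Delay Adjustment: +642 days → 29 December 2036.

2036-12-29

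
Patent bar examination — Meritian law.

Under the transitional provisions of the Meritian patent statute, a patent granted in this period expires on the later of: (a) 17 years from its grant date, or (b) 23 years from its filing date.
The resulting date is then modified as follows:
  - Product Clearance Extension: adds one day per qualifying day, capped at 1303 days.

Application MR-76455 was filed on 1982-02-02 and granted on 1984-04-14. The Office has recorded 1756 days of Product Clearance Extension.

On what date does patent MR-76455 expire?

2008-08-28

(a) grant + 17 years → 14 April 2001.
(b) filing + 23 years → 2 February 2005.
Later of the two: 2 February 2005.
Product Clearance Extension: 1756 days claimed exceeds the 1303-day cap, so +1303 days → 28 August 2008.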